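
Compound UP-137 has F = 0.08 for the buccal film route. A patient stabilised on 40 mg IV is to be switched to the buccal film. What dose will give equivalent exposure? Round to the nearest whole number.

D_buccal = 500 mg

For equal systemic exposure: F × D_ev = D_iv
D_ev = D_iv / F = 40 / 0.08 = 500 mg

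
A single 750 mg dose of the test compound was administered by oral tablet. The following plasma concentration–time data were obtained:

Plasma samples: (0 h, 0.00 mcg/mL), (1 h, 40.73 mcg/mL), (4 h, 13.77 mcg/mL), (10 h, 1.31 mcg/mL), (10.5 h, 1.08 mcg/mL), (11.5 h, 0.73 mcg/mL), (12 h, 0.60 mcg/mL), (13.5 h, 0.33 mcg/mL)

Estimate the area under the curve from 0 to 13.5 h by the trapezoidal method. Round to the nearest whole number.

Trapezoidal AUC_0→13.5:
  [0→1]: (0.00+40.73)/2 × 1 = 20.365
  [1→4]: (40.73+13.77)/2 × 3 = 81.75
  [4→10]: (13.77+1.31)/2 × 6 = 45.24
  [10→10.5]: (1.31+1.08)/2 × 0.5 = 0.5975
  [10.5→11.5]: (1.08+0.73)/2 × 1 = 0.905
  [11.5→12]: (0.73+0.60)/2 × 0.5 = 0.3325
  [12→13.5]: (0.60+0.33)/2 × 1.5 = 0.6975
  Sum = 149.8875 mcg/mL·h

AUC = 150 mcg/mL·h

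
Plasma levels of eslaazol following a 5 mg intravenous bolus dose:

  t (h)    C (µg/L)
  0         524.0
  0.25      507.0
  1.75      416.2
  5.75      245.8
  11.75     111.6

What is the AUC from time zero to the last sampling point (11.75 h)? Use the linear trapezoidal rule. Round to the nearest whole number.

Trapezoidal AUC_0→11.75:
  [0→0.25]: (524.0+507.0)/2 × 0.25 = 128.875
  [0.25→1.75]: (507.0+416.2)/2 × 1.5 = 692.4
  [1.75→5.75]: (416.2+245.8)/2 × 4 = 1324.0
  [5.75→11.75]: (245.8+111.6)/2 × 6 = 1072.2
  Sum = 3217.475 µg/L·h

AUC = 3217 µg/L·h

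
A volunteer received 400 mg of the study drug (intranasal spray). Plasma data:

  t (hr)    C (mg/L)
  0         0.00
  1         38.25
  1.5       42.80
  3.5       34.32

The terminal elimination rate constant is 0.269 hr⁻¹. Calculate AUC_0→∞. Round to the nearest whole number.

AUC = 244 mg/L·hr

Trapezoidal AUC_0→3.5:
  [0→1]: (0.00+38.25)/2 × 1 = 19.125
  [1→1.5]: (38.25+42.80)/2 × 0.5 = 20.2625
  [1.5→3.5]: (42.80+34.32)/2 × 2 = 77.12
  Sum = 116.5075 mg/L·hr
Extrapolated tail: C_last / k_e = 34.32 / 0.269 = 127.584
AUC_0→∞ = 116.5075 + 127.584 = 244.0915 mg/L·hr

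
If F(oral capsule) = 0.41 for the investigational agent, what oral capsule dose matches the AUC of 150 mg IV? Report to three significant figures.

For equal systemic exposure: F × D_ev = D_iv
D_ev = D_iv / F = 150 / 0.41 = 365.854 mg

D_oral = 366 mg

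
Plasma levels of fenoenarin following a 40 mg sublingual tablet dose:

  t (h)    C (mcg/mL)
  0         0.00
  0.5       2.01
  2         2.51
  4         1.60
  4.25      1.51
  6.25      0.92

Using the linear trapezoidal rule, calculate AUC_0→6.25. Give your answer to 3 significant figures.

Trapezoidal AUC_0→6.25:
  [0→0.5]: (0.00+2.01)/2 × 0.5 = 0.5025
  [0.5→2]: (2.01+2.51)/2 × 1.5 = 3.39
  [2→4]: (2.51+1.60)/2 × 2 = 4.11
  [4→4.25]: (1.60+1.51)/2 × 0.25 = 0.38875
  [4.25→6.25]: (1.51+0.92)/2 × 2 = 2.43
  Sum = 10.82125 mcg/mL·h

AUC = 10.8 mcg/mL·h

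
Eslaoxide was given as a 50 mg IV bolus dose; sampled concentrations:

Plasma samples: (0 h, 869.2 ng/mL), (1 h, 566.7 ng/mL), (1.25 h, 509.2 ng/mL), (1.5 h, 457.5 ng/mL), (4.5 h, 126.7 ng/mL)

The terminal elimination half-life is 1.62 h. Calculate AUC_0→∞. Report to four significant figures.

AUC = 2146 ng/mL·h

Trapezoidal AUC_0→4.5:
  [0→1]: (869.2+566.7)/2 × 1 = 717.95
  [1→1.25]: (566.7+509.2)/2 × 0.25 = 134.4875
  [1.25→1.5]: (509.2+457.5)/2 × 0.25 = 120.8375
  [1.5→4.5]: (457.5+126.7)/2 × 3 = 876.3
  Sum = 1849.575 ng/mL·h
k_e = ln2 / t½ = 0.693147 / 1.62 = 0.4279 h^-1
Extrapolated tail: C_last / k_e = 126.7 / 0.4279 = 296.097
AUC_0→∞ = 1849.575 + 296.097 = 2145.672 ng/mL·h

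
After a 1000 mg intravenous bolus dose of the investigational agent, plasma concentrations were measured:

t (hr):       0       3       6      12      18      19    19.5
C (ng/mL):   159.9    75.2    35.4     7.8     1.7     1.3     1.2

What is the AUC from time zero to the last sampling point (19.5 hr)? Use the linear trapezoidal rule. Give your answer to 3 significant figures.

AUC = 679 ng/mL·hr

Trapezoidal AUC_0→19.5:
  [0→3]: (159.9+75.2)/2 × 3 = 352.65
  [3→6]: (75.2+35.4)/2 × 3 = 165.9
  [6→12]: (35.4+7.8)/2 × 6 = 129.6
  [12→18]: (7.8+1.7)/2 × 6 = 28.5
  [18→19]: (1.7+1.3)/2 × 1 = 1.5
  [19→19.5]: (1.3+1.2)/2 × 0.5 = 0.625
  Sum = 678.775 ng/mL·hr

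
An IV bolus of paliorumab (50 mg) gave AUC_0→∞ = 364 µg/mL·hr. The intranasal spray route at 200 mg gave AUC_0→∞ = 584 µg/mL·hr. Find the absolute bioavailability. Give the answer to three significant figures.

F = (AUC_ev / D_ev) / (AUC_iv / D_iv)
  = (584/200) / (364/50)
  = 2.92 / 7.28 = 0.4011

F = 0.401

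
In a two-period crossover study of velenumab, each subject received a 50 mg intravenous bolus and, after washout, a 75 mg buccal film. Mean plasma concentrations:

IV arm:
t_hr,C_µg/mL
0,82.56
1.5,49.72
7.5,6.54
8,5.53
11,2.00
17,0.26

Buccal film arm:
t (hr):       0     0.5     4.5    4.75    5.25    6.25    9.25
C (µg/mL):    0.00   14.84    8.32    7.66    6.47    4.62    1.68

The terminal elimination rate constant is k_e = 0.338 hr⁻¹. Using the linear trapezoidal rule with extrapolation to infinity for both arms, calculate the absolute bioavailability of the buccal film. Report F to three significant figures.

F = 0.174

Trapezoidal AUC_0→17 (IV):
  [0→1.5]: (82.56+49.72)/2 × 1.5 = 99.21
  [1.5→7.5]: (49.72+6.54)/2 × 6 = 168.78
  [7.5→8]: (6.54+5.53)/2 × 0.5 = 3.0175
  [8→11]: (5.53+2.00)/2 × 3 = 11.295
  [11→17]: (2.00+0.26)/2 × 6 = 6.78
  Sum = 289.0825 µg/mL·hr
IV tail: 0.26/0.338 = 0.769; AUC_iv,0→∞ = 289.0825 + 0.769 = 289.8515 µg/mL·hr
Trapezoidal AUC_0→9.25 (buccal film):
  [0→0.5]: (0.00+14.84)/2 × 0.5 = 3.71
  [0.5→4.5]: (14.84+8.32)/2 × 4 = 46.32
  [4.5→4.75]: (8.32+7.66)/2 × 0.25 = 1.9975
  [4.75→5.25]: (7.66+6.47)/2 × 0.5 = 3.5325
  [5.25→6.25]: (6.47+4.62)/2 × 1 = 5.545
  [6.25→9.25]: (4.62+1.68)/2 × 3 = 9.45
  Sum = 70.555 µg/mL·hr
buccal film tail: 1.68/0.338 = 4.970; AUC_ev,0→∞ = 70.555 + 4.970 = 75.525 µg/mL·hr
F = (AUC_ev/D_ev)/(AUC_iv/D_iv) = (75.525/75)/(289.8515/50) = 1.007/5.79703 = 0.1737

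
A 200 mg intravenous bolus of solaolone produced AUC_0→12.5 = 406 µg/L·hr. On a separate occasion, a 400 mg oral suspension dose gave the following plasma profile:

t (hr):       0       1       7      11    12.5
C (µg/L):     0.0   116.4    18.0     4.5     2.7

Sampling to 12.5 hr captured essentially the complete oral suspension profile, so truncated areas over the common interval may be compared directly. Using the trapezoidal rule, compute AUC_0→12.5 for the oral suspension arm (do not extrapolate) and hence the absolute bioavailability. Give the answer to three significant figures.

Trapezoidal AUC_0→12.5 (oral suspension):
  [0→1]: (0.0+116.4)/2 × 1 = 58.2
  [1→7]: (116.4+18.0)/2 × 6 = 403.2
  [7→11]: (18.0+4.5)/2 × 4 = 45.0
  [11→12.5]: (4.5+2.7)/2 × 1.5 = 5.4
  Sum = 511.8 µg/L·hr
F = (AUC_ev/D_ev)/(AUC_iv/D_iv) = (511.8/400)/(406/200) = 1.2795/2.03 = 0.6303

F = 0.630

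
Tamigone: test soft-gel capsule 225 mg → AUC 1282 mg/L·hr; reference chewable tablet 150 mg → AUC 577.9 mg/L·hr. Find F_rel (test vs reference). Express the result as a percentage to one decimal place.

F_rel = 147.9%

F_rel = (AUC_test/D_test) / (AUC_ref/D_ref)
      = (1282/225) / (577.9/150)
      = 5.69778 / 3.85267 = 1.4789 = 147.89%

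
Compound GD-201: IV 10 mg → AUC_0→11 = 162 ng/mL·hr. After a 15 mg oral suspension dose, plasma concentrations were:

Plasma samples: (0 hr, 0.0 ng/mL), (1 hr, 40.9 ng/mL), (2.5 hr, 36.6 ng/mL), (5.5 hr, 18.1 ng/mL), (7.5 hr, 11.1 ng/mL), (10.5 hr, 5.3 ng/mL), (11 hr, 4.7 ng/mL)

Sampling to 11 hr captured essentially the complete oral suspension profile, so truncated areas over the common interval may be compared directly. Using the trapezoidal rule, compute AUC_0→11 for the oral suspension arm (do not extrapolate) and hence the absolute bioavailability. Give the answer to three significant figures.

F = 0.893

Trapezoidal AUC_0→11 (oral suspension):
  [0→1]: (0.0+40.9)/2 × 1 = 20.45
  [1→2.5]: (40.9+36.6)/2 × 1.5 = 58.125
  [2.5→5.5]: (36.6+18.1)/2 × 3 = 82.05
  [5.5→7.5]: (18.1+11.1)/2 × 2 = 29.2
  [7.5→10.5]: (11.1+5.3)/2 × 3 = 24.6
  [10.5→11]: (5.3+4.7)/2 × 0.5 = 2.5
  Sum = 216.925 ng/mL·hr
F = (AUC_ev/D_ev)/(AUC_iv/D_iv) = (216.925/15)/(162/10) = 14.4617/16.2 = 0.8927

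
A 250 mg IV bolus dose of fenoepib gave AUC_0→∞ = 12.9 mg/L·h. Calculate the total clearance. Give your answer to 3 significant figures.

CL = Dose_iv / AUC_0→∞
   = 250 / 12.9 = 19.3798 L/h

CL = 19.4 L/h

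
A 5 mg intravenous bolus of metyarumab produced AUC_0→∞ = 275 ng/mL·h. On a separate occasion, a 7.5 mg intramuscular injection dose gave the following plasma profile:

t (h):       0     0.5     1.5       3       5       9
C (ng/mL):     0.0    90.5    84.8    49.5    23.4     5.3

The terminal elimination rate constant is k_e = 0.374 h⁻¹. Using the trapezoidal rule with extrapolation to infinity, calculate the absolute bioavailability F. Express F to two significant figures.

Trapezoidal AUC_0→9 (intramuscular injection):
  [0→0.5]: (0.0+90.5)/2 × 0.5 = 22.625
  [0.5→1.5]: (90.5+84.8)/2 × 1 = 87.65
  [1.5→3]: (84.8+49.5)/2 × 1.5 = 100.725
  [3→5]: (49.5+23.4)/2 × 2 = 72.9
  [5→9]: (23.4+5.3)/2 × 4 = 57.4
  Sum = 341.3 ng/mL·h
Tail: C_last/k_e = 5.3/0.374 = 14.171
AUC_0→∞ (intramuscular injection) = 341.3 + 14.171 = 355.471 ng/mL·h
F = (AUC_ev/D_ev)/(AUC_iv/D_iv) = (355.471/7.5)/(275/5) = 47.3961/55 = 0.8617

F = 0.86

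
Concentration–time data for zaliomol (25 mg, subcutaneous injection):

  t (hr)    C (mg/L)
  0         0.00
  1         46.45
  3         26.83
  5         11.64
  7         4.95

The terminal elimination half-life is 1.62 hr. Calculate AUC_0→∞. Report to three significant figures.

Trapezoidal AUC_0→7:
  [0→1]: (0.00+46.45)/2 × 1 = 23.225
  [1→3]: (46.45+26.83)/2 × 2 = 73.28
  [3→5]: (26.83+11.64)/2 × 2 = 38.47
  [5→7]: (11.64+4.95)/2 × 2 = 16.59
  Sum = 151.565 mg/L·hr
k_e = ln2 / t½ = 0.693147 / 1.62 = 0.4279 hr^-1
Extrapolated tail: C_last / k_e = 4.95 / 0.4279 = 11.568
AUC_0→∞ = 151.565 + 11.568 = 163.133 mg/L·hr

AUC = 163 mg/L·hr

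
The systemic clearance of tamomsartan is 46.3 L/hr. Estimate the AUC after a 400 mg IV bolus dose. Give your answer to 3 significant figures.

AUC_0→∞ = Dose_iv / CL
        = 400 / 46.3 = 8.63931 mg/L·hr

AUC = 8.64 mg/L·hr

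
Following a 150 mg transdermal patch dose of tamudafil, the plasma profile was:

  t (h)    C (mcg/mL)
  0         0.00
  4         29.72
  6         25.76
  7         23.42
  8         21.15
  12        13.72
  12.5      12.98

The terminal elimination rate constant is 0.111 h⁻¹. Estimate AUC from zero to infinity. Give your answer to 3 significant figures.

Trapezoidal AUC_0→12.5:
  [0→4]: (0.00+29.72)/2 × 4 = 59.44
  [4→6]: (29.72+25.76)/2 × 2 = 55.48
  [6→7]: (25.76+23.42)/2 × 1 = 24.59
  [7→8]: (23.42+21.15)/2 × 1 = 22.285
  [8→12]: (21.15+13.72)/2 × 4 = 69.74
  [12→12.5]: (13.72+12.98)/2 × 0.5 = 6.675
  Sum = 238.21 mcg/mL·h
Extrapolated tail: C_last / k_e = 12.98 / 0.111 = 116.937
AUC_0→∞ = 238.21 + 116.937 = 355.147 mcg/mL·h

AUC = 355 mcg/mL·h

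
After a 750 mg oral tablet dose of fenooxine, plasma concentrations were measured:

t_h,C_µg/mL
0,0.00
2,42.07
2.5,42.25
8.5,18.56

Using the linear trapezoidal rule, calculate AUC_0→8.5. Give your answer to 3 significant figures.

Trapezoidal AUC_0→8.5:
  [0→2]: (0.00+42.07)/2 × 2 = 42.07
  [2→2.5]: (42.07+42.25)/2 × 0.5 = 21.08
  [2.5→8.5]: (42.25+18.56)/2 × 6 = 182.43
  Sum = 245.58 µg/mL·h

AUC = 246 µg/mL·h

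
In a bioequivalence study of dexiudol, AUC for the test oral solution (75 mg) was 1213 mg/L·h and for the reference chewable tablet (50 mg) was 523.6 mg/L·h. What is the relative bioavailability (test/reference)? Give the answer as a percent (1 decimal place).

F_rel = (AUC_test/D_test) / (AUC_ref/D_ref)
      = (1213/75) / (523.6/50)
      = 16.1733 / 10.472 = 1.5444 = 154.44%

F_rel = 154.4%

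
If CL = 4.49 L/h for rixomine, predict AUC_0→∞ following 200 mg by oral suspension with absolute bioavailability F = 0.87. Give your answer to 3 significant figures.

AUC = 38.8 mg/L·h

AUC_0→∞ = F × Dose / CL
        = 0.87 × 200 / 4.49 = 38.7528 mg/L·h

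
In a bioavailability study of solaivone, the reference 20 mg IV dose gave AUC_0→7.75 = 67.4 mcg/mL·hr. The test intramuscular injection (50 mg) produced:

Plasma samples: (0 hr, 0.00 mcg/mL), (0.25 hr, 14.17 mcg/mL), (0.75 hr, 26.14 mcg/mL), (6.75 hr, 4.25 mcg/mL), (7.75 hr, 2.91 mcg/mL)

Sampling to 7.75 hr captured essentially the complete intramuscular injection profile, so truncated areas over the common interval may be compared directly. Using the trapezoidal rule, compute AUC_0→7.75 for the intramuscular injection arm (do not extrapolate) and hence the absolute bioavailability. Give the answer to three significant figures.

Trapezoidal AUC_0→7.75 (intramuscular injection):
  [0→0.25]: (0.00+14.17)/2 × 0.25 = 1.77125
  [0.25→0.75]: (14.17+26.14)/2 × 0.5 = 10.0775
  [0.75→6.75]: (26.14+4.25)/2 × 6 = 91.17
  [6.75→7.75]: (4.25+2.91)/2 × 1 = 3.58
  Sum = 106.59875 mcg/mL·hr
F = (AUC_ev/D_ev)/(AUC_iv/D_iv) = (106.59875/50)/(67.4/20) = 2.131975/3.37 = 0.6326

F = 0.633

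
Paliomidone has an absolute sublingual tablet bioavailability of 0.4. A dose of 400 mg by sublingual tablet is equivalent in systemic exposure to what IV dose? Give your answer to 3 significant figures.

Systemic exposure from an extravascular dose = F × D_ev, so the equivalent IV dose is F × D_ev.
D_iv = F × D_ev = 0.4 × 400 = 160 mg

D_iv = 160 mg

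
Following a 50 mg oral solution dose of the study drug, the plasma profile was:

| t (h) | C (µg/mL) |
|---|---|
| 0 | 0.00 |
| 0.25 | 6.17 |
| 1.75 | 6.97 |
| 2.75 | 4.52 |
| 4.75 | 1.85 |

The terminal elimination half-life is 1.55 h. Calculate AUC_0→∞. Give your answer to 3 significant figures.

Trapezoidal AUC_0→4.75:
  [0→0.25]: (0.00+6.17)/2 × 0.25 = 0.77125
  [0.25→1.75]: (6.17+6.97)/2 × 1.5 = 9.855
  [1.75→2.75]: (6.97+4.52)/2 × 1 = 5.745
  [2.75→4.75]: (4.52+1.85)/2 × 2 = 6.37
  Sum = 22.74125 µg/mL·h
k_e = ln2 / t½ = 0.693147 / 1.55 = 0.4472 h^-1
Extrapolated tail: C_last / k_e = 1.85 / 0.4472 = 4.137
AUC_0→∞ = 22.74125 + 4.137 = 26.87825 µg/mL·h

AUC = 26.9 µg/mL·h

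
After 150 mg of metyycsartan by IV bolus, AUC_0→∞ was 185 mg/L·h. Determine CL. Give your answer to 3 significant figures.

CL = Dose_iv / AUC_0→∞
   = 150 / 185 = 0.810811 L/h

CL = 0.811 L/h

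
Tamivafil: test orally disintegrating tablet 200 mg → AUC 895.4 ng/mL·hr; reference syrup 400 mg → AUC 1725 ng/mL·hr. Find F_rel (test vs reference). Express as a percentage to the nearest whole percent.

F_rel = (AUC_test/D_test) / (AUC_ref/D_ref)
      = (895.4/200) / (1725/400)
      = 4.477 / 4.3125 = 1.0381 = 103.81%

F_rel = 104%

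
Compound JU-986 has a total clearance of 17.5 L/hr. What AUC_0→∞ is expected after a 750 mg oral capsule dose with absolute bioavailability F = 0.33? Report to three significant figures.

AUC_0→∞ = F × Dose / CL
        = 0.33 × 750 / 17.5 = 14.1429 mg/L·hr

AUC = 14.1 mg/L·hr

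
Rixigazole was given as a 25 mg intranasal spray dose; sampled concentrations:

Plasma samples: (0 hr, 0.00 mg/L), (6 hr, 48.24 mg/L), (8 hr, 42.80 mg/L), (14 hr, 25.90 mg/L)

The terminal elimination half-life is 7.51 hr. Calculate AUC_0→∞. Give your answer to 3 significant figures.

Trapezoidal AUC_0→14:
  [0→6]: (0.00+48.24)/2 × 6 = 144.72
  [6→8]: (48.24+42.80)/2 × 2 = 91.04
  [8→14]: (42.80+25.90)/2 × 6 = 206.1
  Sum = 441.86 mg/L·hr
k_e = ln2 / t½ = 0.693147 / 7.51 = 0.0923 hr^-1
Extrapolated tail: C_last / k_e = 25.90 / 0.0923 = 280.607
AUC_0→∞ = 441.86 + 280.607 = 722.467 mg/L·hr

AUC = 722 mg/L·hr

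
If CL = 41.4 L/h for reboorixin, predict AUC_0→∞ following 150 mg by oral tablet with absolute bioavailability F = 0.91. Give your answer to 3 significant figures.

AUC = 3.30 mg/L·h

AUC_0→∞ = F × Dose / CL
        = 0.91 × 150 / 41.4 = 3.2971 mg/L·h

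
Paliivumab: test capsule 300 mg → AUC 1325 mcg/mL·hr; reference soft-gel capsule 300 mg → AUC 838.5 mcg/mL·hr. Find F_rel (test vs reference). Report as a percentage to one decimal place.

F_rel = 158.0%

F_rel = (AUC_test/D_test) / (AUC_ref/D_ref)
      = (1325/300) / (838.5/300)
      = 4.41667 / 2.795 = 1.5802 = 158.02%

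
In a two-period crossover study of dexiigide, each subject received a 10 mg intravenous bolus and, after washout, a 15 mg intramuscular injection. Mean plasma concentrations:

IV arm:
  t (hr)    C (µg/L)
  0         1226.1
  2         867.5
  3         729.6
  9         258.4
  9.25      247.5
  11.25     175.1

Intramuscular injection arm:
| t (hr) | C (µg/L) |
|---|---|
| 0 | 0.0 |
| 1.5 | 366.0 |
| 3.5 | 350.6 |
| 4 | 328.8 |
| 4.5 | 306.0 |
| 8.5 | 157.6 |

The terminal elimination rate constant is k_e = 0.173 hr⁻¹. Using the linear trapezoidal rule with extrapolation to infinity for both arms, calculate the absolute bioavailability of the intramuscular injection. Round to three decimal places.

F = 0.286

Trapezoidal AUC_0→11.25 (IV):
  [0→2]: (1226.1+867.5)/2 × 2 = 2093.6
  [2→3]: (867.5+729.6)/2 × 1 = 798.55
  [3→9]: (729.6+258.4)/2 × 6 = 2964.0
  [9→9.25]: (258.4+247.5)/2 × 0.25 = 63.2375
  [9.25→11.25]: (247.5+175.1)/2 × 2 = 422.6
  Sum = 6341.9875 µg/L·hr
IV tail: 175.1/0.173 = 1012.139; AUC_iv,0→∞ = 6341.9875 + 1012.139 = 7354.1265 µg/L·hr
Trapezoidal AUC_0→8.5 (intramuscular injection):
  [0→1.5]: (0.0+366.0)/2 × 1.5 = 274.5
  [1.5→3.5]: (366.0+350.6)/2 × 2 = 716.6
  [3.5→4]: (350.6+328.8)/2 × 0.5 = 169.85
  [4→4.5]: (328.8+306.0)/2 × 0.5 = 158.7
  [4.5→8.5]: (306.0+157.6)/2 × 4 = 927.2
  Sum = 2246.85 µg/L·hr
intramuscular injection tail: 157.6/0.173 = 910.983; AUC_ev,0→∞ = 2246.85 + 910.983 = 3157.833 µg/L·hr
F = (AUC_ev/D_ev)/(AUC_iv/D_iv) = (3157.833/15)/(7354.1265/10) = 210.5222/735.41265 = 0.2863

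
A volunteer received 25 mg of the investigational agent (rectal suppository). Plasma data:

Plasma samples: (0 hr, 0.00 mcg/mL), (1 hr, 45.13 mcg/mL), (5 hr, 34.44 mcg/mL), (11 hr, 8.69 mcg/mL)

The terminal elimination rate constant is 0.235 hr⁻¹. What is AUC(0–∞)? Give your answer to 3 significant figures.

AUC = 348 mcg/mL·hr

Trapezoidal AUC_0→11:
  [0→1]: (0.00+45.13)/2 × 1 = 22.565
  [1→5]: (45.13+34.44)/2 × 4 = 159.14
  [5→11]: (34.44+8.69)/2 × 6 = 129.39
  Sum = 311.095 mcg/mL·hr
Extrapolated tail: C_last / k_e = 8.69 / 0.235 = 36.979
AUC_0→∞ = 311.095 + 36.979 = 348.074 mcg/mL·hr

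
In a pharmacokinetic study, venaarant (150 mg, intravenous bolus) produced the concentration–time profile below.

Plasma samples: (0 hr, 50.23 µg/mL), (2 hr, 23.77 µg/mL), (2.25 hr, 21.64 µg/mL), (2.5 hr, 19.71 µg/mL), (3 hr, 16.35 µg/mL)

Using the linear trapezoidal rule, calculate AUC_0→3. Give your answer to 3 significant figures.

Trapezoidal AUC_0→3:
  [0→2]: (50.23+23.77)/2 × 2 = 74.0
  [2→2.25]: (23.77+21.64)/2 × 0.25 = 5.67625
  [2.25→2.5]: (21.64+19.71)/2 × 0.25 = 5.16875
  [2.5→3]: (19.71+16.35)/2 × 0.5 = 9.015
  Sum = 93.86 µg/mL·hr

AUC = 93.9 µg/mL·hr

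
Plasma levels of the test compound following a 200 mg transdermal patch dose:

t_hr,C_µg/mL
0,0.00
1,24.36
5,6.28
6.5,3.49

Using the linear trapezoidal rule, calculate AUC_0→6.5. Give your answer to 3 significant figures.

Trapezoidal AUC_0→6.5:
  [0→1]: (0.00+24.36)/2 × 1 = 12.18
  [1→5]: (24.36+6.28)/2 × 4 = 61.28
  [5→6.5]: (6.28+3.49)/2 × 1.5 = 7.3275
  Sum = 80.7875 µg/mL·hr

AUC = 80.8 µg/mL·hr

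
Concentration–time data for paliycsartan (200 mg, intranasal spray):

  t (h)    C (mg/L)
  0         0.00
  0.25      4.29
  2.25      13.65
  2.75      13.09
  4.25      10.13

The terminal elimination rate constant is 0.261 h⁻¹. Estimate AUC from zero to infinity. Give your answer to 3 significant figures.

AUC = 81.4 mg/L·h

Trapezoidal AUC_0→4.25:
  [0→0.25]: (0.00+4.29)/2 × 0.25 = 0.53625
  [0.25→2.25]: (4.29+13.65)/2 × 2 = 17.94
  [2.25→2.75]: (13.65+13.09)/2 × 0.5 = 6.685
  [2.75→4.25]: (13.09+10.13)/2 × 1.5 = 17.415
  Sum = 42.57625 mg/L·h
Extrapolated tail: C_last / k_e = 10.13 / 0.261 = 38.812
AUC_0→∞ = 42.57625 + 38.812 = 81.38825 mg/L·h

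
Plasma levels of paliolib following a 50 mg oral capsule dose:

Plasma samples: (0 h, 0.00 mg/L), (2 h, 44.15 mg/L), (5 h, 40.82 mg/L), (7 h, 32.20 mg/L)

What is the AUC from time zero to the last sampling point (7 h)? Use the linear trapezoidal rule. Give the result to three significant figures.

AUC = 245 mg/L·h

Trapezoidal AUC_0→7:
  [0→2]: (0.00+44.15)/2 × 2 = 44.15
  [2→5]: (44.15+40.82)/2 × 3 = 127.455
  [5→7]: (40.82+32.20)/2 × 2 = 73.02
  Sum = 244.625 mg/L·h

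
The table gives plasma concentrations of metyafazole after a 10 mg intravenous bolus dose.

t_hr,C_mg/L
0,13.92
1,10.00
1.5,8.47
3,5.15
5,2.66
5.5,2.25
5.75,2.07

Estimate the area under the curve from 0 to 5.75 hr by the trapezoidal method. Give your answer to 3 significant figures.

AUC = 36.4 mg/L·hr

Trapezoidal AUC_0→5.75:
  [0→1]: (13.92+10.00)/2 × 1 = 11.96
  [1→1.5]: (10.00+8.47)/2 × 0.5 = 4.6175
  [1.5→3]: (8.47+5.15)/2 × 1.5 = 10.215
  [3→5]: (5.15+2.66)/2 × 2 = 7.81
  [5→5.5]: (2.66+2.25)/2 × 0.5 = 1.2275
  [5.5→5.75]: (2.25+2.07)/2 × 0.25 = 0.54
  Sum = 36.37 mg/L·hr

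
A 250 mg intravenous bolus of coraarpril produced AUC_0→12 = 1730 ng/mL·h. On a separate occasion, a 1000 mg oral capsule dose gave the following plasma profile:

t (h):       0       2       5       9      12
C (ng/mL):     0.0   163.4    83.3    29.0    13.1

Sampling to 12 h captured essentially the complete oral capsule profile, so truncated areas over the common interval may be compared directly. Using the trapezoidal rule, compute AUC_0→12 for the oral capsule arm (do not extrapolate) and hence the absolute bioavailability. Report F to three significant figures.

F = 0.119

Trapezoidal AUC_0→12 (oral capsule):
  [0→2]: (0.0+163.4)/2 × 2 = 163.4
  [2→5]: (163.4+83.3)/2 × 3 = 370.05
  [5→9]: (83.3+29.0)/2 × 4 = 224.6
  [9→12]: (29.0+13.1)/2 × 3 = 63.15
  Sum = 821.2 ng/mL·h
F = (AUC_ev/D_ev)/(AUC_iv/D_iv) = (821.2/1000)/(1730/250) = 0.8212/6.92 = 0.1187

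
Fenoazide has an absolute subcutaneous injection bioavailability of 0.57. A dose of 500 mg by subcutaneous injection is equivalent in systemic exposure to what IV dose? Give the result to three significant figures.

Systemic exposure from an extravascular dose = F × D_ev, so the equivalent IV dose is F × D_ev.
D_iv = F × D_ev = 0.57 × 500 = 285 mg

D_iv = 285 mg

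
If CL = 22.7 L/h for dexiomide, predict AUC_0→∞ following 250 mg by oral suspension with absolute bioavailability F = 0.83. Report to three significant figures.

AUC = 9.14 mg/L·h

AUC_0→∞ = F × Dose / CL
        = 0.83 × 250 / 22.7 = 9.14097 mg/L·h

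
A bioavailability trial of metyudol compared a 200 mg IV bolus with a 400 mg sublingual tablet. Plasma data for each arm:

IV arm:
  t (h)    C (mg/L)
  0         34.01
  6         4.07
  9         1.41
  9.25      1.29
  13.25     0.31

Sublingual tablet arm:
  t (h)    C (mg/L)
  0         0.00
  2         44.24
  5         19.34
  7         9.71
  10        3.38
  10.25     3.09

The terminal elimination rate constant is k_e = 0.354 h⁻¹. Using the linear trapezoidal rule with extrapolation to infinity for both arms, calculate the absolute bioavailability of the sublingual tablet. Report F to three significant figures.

F = 0.780

Trapezoidal AUC_0→13.25 (IV):
  [0→6]: (34.01+4.07)/2 × 6 = 114.24
  [6→9]: (4.07+1.41)/2 × 3 = 8.22
  [9→9.25]: (1.41+1.29)/2 × 0.25 = 0.3375
  [9.25→13.25]: (1.29+0.31)/2 × 4 = 3.2
  Sum = 125.9975 mg/L·h
IV tail: 0.31/0.354 = 0.876; AUC_iv,0→∞ = 125.9975 + 0.876 = 126.8735 mg/L·h
Trapezoidal AUC_0→10.25 (sublingual tablet):
  [0→2]: (0.00+44.24)/2 × 2 = 44.24
  [2→5]: (44.24+19.34)/2 × 3 = 95.37
  [5→7]: (19.34+9.71)/2 × 2 = 29.05
  [7→10]: (9.71+3.38)/2 × 3 = 19.635
  [10→10.25]: (3.38+3.09)/2 × 0.25 = 0.80875
  Sum = 189.10375 mg/L·h
sublingual tablet tail: 3.09/0.354 = 8.729; AUC_ev,0→∞ = 189.10375 + 8.729 = 197.83275 mg/L·h
F = (AUC_ev/D_ev)/(AUC_iv/D_iv) = (197.83275/400)/(126.8735/200) = 0.494582/0.6343675 = 0.7796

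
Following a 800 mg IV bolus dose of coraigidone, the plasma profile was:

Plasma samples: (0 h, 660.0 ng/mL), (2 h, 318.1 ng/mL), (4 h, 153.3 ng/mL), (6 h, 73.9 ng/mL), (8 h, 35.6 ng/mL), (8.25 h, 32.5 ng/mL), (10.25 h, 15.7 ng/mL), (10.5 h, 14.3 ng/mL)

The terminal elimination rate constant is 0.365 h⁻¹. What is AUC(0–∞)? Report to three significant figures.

Trapezoidal AUC_0→10.5:
  [0→2]: (660.0+318.1)/2 × 2 = 978.1
  [2→4]: (318.1+153.3)/2 × 2 = 471.4
  [4→6]: (153.3+73.9)/2 × 2 = 227.2
  [6→8]: (73.9+35.6)/2 × 2 = 109.5
  [8→8.25]: (35.6+32.5)/2 × 0.25 = 8.5125
  [8.25→10.25]: (32.5+15.7)/2 × 2 = 48.2
  [10.25→10.5]: (15.7+14.3)/2 × 0.25 = 3.75
  Sum = 1846.6625 ng/mL·h
Extrapolated tail: C_last / k_e = 14.3 / 0.365 = 39.178
AUC_0→∞ = 1846.6625 + 39.178 = 1885.8405 ng/mL·h

AUC = 1890 ng/mL·h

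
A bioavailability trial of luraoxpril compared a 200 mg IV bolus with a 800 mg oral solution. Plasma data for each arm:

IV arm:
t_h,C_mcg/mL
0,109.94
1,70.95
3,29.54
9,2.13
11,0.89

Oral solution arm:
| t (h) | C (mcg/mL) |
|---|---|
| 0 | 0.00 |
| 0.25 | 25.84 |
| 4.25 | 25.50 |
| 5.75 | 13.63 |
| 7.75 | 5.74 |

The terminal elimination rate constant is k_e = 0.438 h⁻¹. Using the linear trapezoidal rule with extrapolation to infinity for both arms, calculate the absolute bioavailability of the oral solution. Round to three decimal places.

F = 0.144

Trapezoidal AUC_0→11 (IV):
  [0→1]: (109.94+70.95)/2 × 1 = 90.445
  [1→3]: (70.95+29.54)/2 × 2 = 100.49
  [3→9]: (29.54+2.13)/2 × 6 = 95.01
  [9→11]: (2.13+0.89)/2 × 2 = 3.02
  Sum = 288.965 mcg/mL·h
IV tail: 0.89/0.438 = 2.032; AUC_iv,0→∞ = 288.965 + 2.032 = 290.997 mcg/mL·h
Trapezoidal AUC_0→7.75 (oral solution):
  [0→0.25]: (0.00+25.84)/2 × 0.25 = 3.23
  [0.25→4.25]: (25.84+25.50)/2 × 4 = 102.68
  [4.25→5.75]: (25.50+13.63)/2 × 1.5 = 29.3475
  [5.75→7.75]: (13.63+5.74)/2 × 2 = 19.37
  Sum = 154.6275 mcg/mL·h
oral solution tail: 5.74/0.438 = 13.105; AUC_ev,0→∞ = 154.6275 + 13.105 = 167.7325 mcg/mL·h
F = (AUC_ev/D_ev)/(AUC_iv/D_iv) = (167.7325/800)/(290.997/200) = 0.209666/1.454985 = 0.1441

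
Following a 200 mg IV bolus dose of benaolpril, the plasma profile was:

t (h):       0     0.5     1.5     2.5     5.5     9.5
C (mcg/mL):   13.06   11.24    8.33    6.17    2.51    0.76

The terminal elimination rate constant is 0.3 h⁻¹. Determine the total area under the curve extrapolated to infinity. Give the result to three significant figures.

AUC = 45.2 mcg/mL·h

Trapezoidal AUC_0→9.5:
  [0→0.5]: (13.06+11.24)/2 × 0.5 = 6.075
  [0.5→1.5]: (11.24+8.33)/2 × 1 = 9.785
  [1.5→2.5]: (8.33+6.17)/2 × 1 = 7.25
  [2.5→5.5]: (6.17+2.51)/2 × 3 = 13.02
  [5.5→9.5]: (2.51+0.76)/2 × 4 = 6.54
  Sum = 42.67 mcg/mL·h
Extrapolated tail: C_last / k_e = 0.76 / 0.3 = 2.533
AUC_0→∞ = 42.67 + 2.533 = 45.203 mcg/mL·h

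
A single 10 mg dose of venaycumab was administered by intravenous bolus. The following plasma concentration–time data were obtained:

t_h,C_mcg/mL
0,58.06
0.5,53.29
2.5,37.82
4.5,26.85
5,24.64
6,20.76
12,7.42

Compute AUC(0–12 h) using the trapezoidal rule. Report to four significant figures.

Trapezoidal AUC_0→12:
  [0→0.5]: (58.06+53.29)/2 × 0.5 = 27.8375
  [0.5→2.5]: (53.29+37.82)/2 × 2 = 91.11
  [2.5→4.5]: (37.82+26.85)/2 × 2 = 64.67
  [4.5→5]: (26.85+24.64)/2 × 0.5 = 12.8725
  [5→6]: (24.64+20.76)/2 × 1 = 22.7
  [6→12]: (20.76+7.42)/2 × 6 = 84.54
  Sum = 303.73 mcg/mL·h

AUC = 303.7 mcg/mL·h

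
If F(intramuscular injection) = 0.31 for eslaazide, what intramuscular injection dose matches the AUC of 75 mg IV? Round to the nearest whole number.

For equal systemic exposure: F × D_ev = D_iv
D_ev = D_iv / F = 75 / 0.31 = 241.935 mg

D_intramuscular = 242 mg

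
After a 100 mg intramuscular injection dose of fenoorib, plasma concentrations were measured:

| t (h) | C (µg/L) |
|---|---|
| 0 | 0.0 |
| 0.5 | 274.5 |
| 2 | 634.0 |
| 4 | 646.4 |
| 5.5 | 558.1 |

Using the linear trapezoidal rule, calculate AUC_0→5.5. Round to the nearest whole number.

Trapezoidal AUC_0→5.5:
  [0→0.5]: (0.0+274.5)/2 × 0.5 = 68.625
  [0.5→2]: (274.5+634.0)/2 × 1.5 = 681.375
  [2→4]: (634.0+646.4)/2 × 2 = 1280.4
  [4→5.5]: (646.4+558.1)/2 × 1.5 = 903.375
  Sum = 2933.775 µg/L·h

AUC = 2934 µg/L·h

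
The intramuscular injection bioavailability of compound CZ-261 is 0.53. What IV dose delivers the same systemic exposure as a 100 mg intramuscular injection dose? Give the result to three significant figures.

Systemic exposure from an extravascular dose = F × D_ev, so the equivalent IV dose is F × D_ev.
D_iv = F × D_ev = 0.53 × 100 = 53 mg

D_iv = 53.0 mg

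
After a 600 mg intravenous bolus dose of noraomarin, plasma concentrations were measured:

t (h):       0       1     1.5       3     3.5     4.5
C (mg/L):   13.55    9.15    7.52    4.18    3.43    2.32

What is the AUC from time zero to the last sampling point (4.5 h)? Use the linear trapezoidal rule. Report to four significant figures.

Trapezoidal AUC_0→4.5:
  [0→1]: (13.55+9.15)/2 × 1 = 11.35
  [1→1.5]: (9.15+7.52)/2 × 0.5 = 4.1675
  [1.5→3]: (7.52+4.18)/2 × 1.5 = 8.775
  [3→3.5]: (4.18+3.43)/2 × 0.5 = 1.9025
  [3.5→4.5]: (3.43+2.32)/2 × 1 = 2.875
  Sum = 29.07 mg/L·h

AUC = 29.07 mg/L·h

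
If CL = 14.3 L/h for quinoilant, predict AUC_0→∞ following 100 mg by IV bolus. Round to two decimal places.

AUC = 6.99 mg/L·h

AUC_0→∞ = Dose_iv / CL
        = 100 / 14.3 = 6.99301 mg/L·h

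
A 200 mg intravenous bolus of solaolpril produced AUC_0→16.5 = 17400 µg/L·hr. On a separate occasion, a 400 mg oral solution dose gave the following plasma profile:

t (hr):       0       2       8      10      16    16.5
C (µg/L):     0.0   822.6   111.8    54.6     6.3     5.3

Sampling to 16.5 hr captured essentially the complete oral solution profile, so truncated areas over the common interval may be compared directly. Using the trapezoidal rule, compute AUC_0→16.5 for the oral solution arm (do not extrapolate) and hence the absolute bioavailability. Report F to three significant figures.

F = 0.114

Trapezoidal AUC_0→16.5 (oral solution):
  [0→2]: (0.0+822.6)/2 × 2 = 822.6
  [2→8]: (822.6+111.8)/2 × 6 = 2803.2
  [8→10]: (111.8+54.6)/2 × 2 = 166.4
  [10→16]: (54.6+6.3)/2 × 6 = 182.7
  [16→16.5]: (6.3+5.3)/2 × 0.5 = 2.9
  Sum = 3977.8 µg/L·hr
F = (AUC_ev/D_ev)/(AUC_iv/D_iv) = (3977.8/400)/(17400/200) = 9.9445/87 = 0.1143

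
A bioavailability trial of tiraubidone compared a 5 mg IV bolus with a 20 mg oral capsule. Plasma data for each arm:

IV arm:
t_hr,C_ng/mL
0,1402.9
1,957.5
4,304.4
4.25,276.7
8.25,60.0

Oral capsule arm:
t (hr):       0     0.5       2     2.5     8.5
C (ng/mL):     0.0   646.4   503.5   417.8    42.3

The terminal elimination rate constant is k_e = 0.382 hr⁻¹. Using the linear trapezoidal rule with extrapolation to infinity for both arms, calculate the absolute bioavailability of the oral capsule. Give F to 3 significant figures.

Trapezoidal AUC_0→8.25 (IV):
  [0→1]: (1402.9+957.5)/2 × 1 = 1180.2
  [1→4]: (957.5+304.4)/2 × 3 = 1892.85
  [4→4.25]: (304.4+276.7)/2 × 0.25 = 72.6375
  [4.25→8.25]: (276.7+60.0)/2 × 4 = 673.4
  Sum = 3819.0875 ng/mL·hr
IV tail: 60.0/0.382 = 157.068; AUC_iv,0→∞ = 3819.0875 + 157.068 = 3976.1555 ng/mL·hr
Trapezoidal AUC_0→8.5 (oral capsule):
  [0→0.5]: (0.0+646.4)/2 × 0.5 = 161.6
  [0.5→2]: (646.4+503.5)/2 × 1.5 = 862.425
  [2→2.5]: (503.5+417.8)/2 × 0.5 = 230.325
  [2.5→8.5]: (417.8+42.3)/2 × 6 = 1380.3
  Sum = 2634.65 ng/mL·hr
oral capsule tail: 42.3/0.382 = 110.733; AUC_ev,0→∞ = 2634.65 + 110.733 = 2745.383 ng/mL·hr
F = (AUC_ev/D_ev)/(AUC_iv/D_iv) = (2745.383/20)/(3976.1555/5) = 137.26915/795.2311 = 0.1726

F = 0.173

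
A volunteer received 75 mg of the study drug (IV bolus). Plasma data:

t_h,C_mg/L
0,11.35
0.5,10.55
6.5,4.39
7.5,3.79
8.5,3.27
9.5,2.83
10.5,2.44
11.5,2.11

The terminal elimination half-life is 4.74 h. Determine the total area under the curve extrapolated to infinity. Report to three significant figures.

Trapezoidal AUC_0→11.5:
  [0→0.5]: (11.35+10.55)/2 × 0.5 = 5.475
  [0.5→6.5]: (10.55+4.39)/2 × 6 = 44.82
  [6.5→7.5]: (4.39+3.79)/2 × 1 = 4.09
  [7.5→8.5]: (3.79+3.27)/2 × 1 = 3.53
  [8.5→9.5]: (3.27+2.83)/2 × 1 = 3.05
  [9.5→10.5]: (2.83+2.44)/2 × 1 = 2.635
  [10.5→11.5]: (2.44+2.11)/2 × 1 = 2.275
  Sum = 65.875 mg/L·h
k_e = ln2 / t½ = 0.693147 / 4.74 = 0.1462 h^-1
Extrapolated tail: C_last / k_e = 2.11 / 0.1462 = 14.432
AUC_0→∞ = 65.875 + 14.432 = 80.307 mg/L·h

AUC = 80.3 mg/L·h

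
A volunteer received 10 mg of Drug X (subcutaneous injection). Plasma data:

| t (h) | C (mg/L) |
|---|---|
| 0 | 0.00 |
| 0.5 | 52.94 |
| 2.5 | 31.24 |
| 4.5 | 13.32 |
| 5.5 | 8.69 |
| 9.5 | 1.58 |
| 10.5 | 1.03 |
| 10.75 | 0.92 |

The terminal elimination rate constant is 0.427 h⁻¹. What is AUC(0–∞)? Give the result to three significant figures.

AUC = 177 mg/L·h

Trapezoidal AUC_0→10.75:
  [0→0.5]: (0.00+52.94)/2 × 0.5 = 13.235
  [0.5→2.5]: (52.94+31.24)/2 × 2 = 84.18
  [2.5→4.5]: (31.24+13.32)/2 × 2 = 44.56
  [4.5→5.5]: (13.32+8.69)/2 × 1 = 11.005
  [5.5→9.5]: (8.69+1.58)/2 × 4 = 20.54
  [9.5→10.5]: (1.58+1.03)/2 × 1 = 1.305
  [10.5→10.75]: (1.03+0.92)/2 × 0.25 = 0.24375
  Sum = 175.06875 mg/L·h
Extrapolated tail: C_last / k_e = 0.92 / 0.427 = 2.155
AUC_0→∞ = 175.06875 + 2.155 = 177.22375 mg/L·h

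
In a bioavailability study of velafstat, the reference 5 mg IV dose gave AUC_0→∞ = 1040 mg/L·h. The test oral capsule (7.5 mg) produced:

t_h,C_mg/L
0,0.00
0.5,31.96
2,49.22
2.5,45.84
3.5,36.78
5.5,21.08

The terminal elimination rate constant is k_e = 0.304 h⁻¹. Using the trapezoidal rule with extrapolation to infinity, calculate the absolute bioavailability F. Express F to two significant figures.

Trapezoidal AUC_0→5.5 (oral capsule):
  [0→0.5]: (0.00+31.96)/2 × 0.5 = 7.99
  [0.5→2]: (31.96+49.22)/2 × 1.5 = 60.885
  [2→2.5]: (49.22+45.84)/2 × 0.5 = 23.765
  [2.5→3.5]: (45.84+36.78)/2 × 1 = 41.31
  [3.5→5.5]: (36.78+21.08)/2 × 2 = 57.86
  Sum = 191.81 mg/L·h
Tail: C_last/k_e = 21.08/0.304 = 69.342
AUC_0→∞ (oral capsule) = 191.81 + 69.342 = 261.152 mg/L·h
F = (AUC_ev/D_ev)/(AUC_iv/D_iv) = (261.152/7.5)/(1040/5) = 34.8203/208 = 0.1674

F = 0.17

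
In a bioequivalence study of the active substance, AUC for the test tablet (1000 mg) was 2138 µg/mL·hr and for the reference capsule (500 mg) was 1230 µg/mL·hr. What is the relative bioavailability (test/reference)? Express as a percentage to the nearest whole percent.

F_rel = (AUC_test/D_test) / (AUC_ref/D_ref)
      = (2138/1000) / (1230/500)
      = 2.138 / 2.46 = 0.8691 = 86.91%

F_rel = 87%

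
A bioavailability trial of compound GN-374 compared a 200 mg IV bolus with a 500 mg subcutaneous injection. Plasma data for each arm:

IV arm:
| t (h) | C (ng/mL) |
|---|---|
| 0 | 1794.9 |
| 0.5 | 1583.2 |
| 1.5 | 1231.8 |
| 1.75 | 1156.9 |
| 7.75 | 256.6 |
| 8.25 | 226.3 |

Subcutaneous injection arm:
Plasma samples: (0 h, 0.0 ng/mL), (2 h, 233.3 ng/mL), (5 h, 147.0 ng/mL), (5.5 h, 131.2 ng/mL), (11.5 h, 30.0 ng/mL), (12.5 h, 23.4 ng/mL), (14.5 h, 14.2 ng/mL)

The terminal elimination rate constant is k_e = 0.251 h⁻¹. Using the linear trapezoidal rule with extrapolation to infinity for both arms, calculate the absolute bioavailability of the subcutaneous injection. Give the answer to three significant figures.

Trapezoidal AUC_0→8.25 (IV):
  [0→0.5]: (1794.9+1583.2)/2 × 0.5 = 844.525
  [0.5→1.5]: (1583.2+1231.8)/2 × 1 = 1407.5
  [1.5→1.75]: (1231.8+1156.9)/2 × 0.25 = 298.5875
  [1.75→7.75]: (1156.9+256.6)/2 × 6 = 4240.5
  [7.75→8.25]: (256.6+226.3)/2 × 0.5 = 120.725
  Sum = 6911.8375 ng/mL·h
IV tail: 226.3/0.251 = 901.594; AUC_iv,0→∞ = 6911.8375 + 901.594 = 7813.4315 ng/mL·h
Trapezoidal AUC_0→14.5 (subcutaneous injection):
  [0→2]: (0.0+233.3)/2 × 2 = 233.3
  [2→5]: (233.3+147.0)/2 × 3 = 570.45
  [5→5.5]: (147.0+131.2)/2 × 0.5 = 69.55
  [5.5→11.5]: (131.2+30.0)/2 × 6 = 483.6
  [11.5→12.5]: (30.0+23.4)/2 × 1 = 26.7
  [12.5→14.5]: (23.4+14.2)/2 × 2 = 37.6
  Sum = 1421.2 ng/mL·h
subcutaneous injection tail: 14.2/0.251 = 56.574; AUC_ev,0→∞ = 1421.2 + 56.574 = 1477.774 ng/mL·h
F = (AUC_ev/D_ev)/(AUC_iv/D_iv) = (1477.774/500)/(7813.4315/200) = 2.955548/39.0672 = 0.0757

F = 0.0757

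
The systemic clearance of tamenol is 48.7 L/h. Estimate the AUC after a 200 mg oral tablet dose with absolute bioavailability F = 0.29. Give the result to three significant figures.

AUC = 1.19 mg/L·h

AUC_0→∞ = F × Dose / CL
        = 0.29 × 200 / 48.7 = 1.19097 mg/L·h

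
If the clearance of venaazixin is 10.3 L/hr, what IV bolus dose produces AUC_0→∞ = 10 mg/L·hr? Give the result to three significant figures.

Dose = 103 mg

Dose_iv = CL × AUC_0→∞
     = 10.3 × 10 = 103 mg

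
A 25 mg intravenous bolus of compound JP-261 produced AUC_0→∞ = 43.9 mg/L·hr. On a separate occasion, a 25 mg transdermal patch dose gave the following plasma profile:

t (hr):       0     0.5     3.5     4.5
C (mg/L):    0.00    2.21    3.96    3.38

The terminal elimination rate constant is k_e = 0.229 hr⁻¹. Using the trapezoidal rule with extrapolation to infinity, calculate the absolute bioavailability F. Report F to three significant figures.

Trapezoidal AUC_0→4.5 (transdermal patch):
  [0→0.5]: (0.00+2.21)/2 × 0.5 = 0.5525
  [0.5→3.5]: (2.21+3.96)/2 × 3 = 9.255
  [3.5→4.5]: (3.96+3.38)/2 × 1 = 3.67
  Sum = 13.4775 mg/L·hr
Tail: C_last/k_e = 3.38/0.229 = 14.760
AUC_0→∞ (transdermal patch) = 13.4775 + 14.760 = 28.2375 mg/L·hr
F = (AUC_ev/D_ev)/(AUC_iv/D_iv) = (28.2375/25)/(43.9/25) = 1.1295/1.756 = 0.6432

F = 0.643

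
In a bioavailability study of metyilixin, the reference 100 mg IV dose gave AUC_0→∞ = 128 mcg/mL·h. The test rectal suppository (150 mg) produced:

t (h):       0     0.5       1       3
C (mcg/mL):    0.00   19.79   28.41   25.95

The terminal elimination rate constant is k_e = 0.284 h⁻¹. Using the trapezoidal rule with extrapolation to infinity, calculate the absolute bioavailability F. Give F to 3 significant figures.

Trapezoidal AUC_0→3 (rectal suppository):
  [0→0.5]: (0.00+19.79)/2 × 0.5 = 4.9475
  [0.5→1]: (19.79+28.41)/2 × 0.5 = 12.05
  [1→3]: (28.41+25.95)/2 × 2 = 54.36
  Sum = 71.3575 mcg/mL·h
Tail: C_last/k_e = 25.95/0.284 = 91.373
AUC_0→∞ (rectal suppository) = 71.3575 + 91.373 = 162.7305 mcg/mL·h
F = (AUC_ev/D_ev)/(AUC_iv/D_iv) = (162.7305/150)/(128/100) = 1.08487/1.28 = 0.8476

F = 0.848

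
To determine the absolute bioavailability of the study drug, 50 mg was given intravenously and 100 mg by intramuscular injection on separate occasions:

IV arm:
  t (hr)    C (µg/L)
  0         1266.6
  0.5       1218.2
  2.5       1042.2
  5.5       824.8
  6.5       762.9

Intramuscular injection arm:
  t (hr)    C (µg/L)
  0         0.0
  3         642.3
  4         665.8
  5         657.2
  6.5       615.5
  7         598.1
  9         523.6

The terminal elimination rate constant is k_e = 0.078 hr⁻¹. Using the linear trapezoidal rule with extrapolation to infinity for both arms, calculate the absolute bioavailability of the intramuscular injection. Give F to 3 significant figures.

Trapezoidal AUC_0→6.5 (IV):
  [0→0.5]: (1266.6+1218.2)/2 × 0.5 = 621.2
  [0.5→2.5]: (1218.2+1042.2)/2 × 2 = 2260.4
  [2.5→5.5]: (1042.2+824.8)/2 × 3 = 2800.5
  [5.5→6.5]: (824.8+762.9)/2 × 1 = 793.85
  Sum = 6475.95 µg/L·hr
IV tail: 762.9/0.078 = 9780.769; AUC_iv,0→∞ = 6475.95 + 9780.769 = 16256.719 µg/L·hr
Trapezoidal AUC_0→9 (intramuscular injection):
  [0→3]: (0.0+642.3)/2 × 3 = 963.45
  [3→4]: (642.3+665.8)/2 × 1 = 654.05
  [4→5]: (665.8+657.2)/2 × 1 = 661.5
  [5→6.5]: (657.2+615.5)/2 × 1.5 = 954.525
  [6.5→7]: (615.5+598.1)/2 × 0.5 = 303.4
  [7→9]: (598.1+523.6)/2 × 2 = 1121.7
  Sum = 4658.625 µg/L·hr
intramuscular injection tail: 523.6/0.078 = 6712.821; AUC_ev,0→∞ = 4658.625 + 6712.821 = 11371.446 µg/L·hr
F = (AUC_ev/D_ev)/(AUC_iv/D_iv) = (11371.446/100)/(16256.719/50) = 113.71446/325.13438 = 0.3497

F = 0.350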